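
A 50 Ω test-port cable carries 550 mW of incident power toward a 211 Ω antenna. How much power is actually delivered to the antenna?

P_delivered ≈ 341 mW

Γ = (211 − 50)/(211 + 50) = 0.617
|Γ|² = 0.381
P_refl = |Γ|²·P_inc = 209 mW, P_del = (1 − |Γ|²)·P_inc = 341 mW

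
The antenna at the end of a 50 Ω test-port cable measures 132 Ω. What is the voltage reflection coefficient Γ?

Γ = (Z_L − Z_0)/(Z_L + Z_0) = (132 − 50)/(132 + 50) = 82/182

Γ = 0.451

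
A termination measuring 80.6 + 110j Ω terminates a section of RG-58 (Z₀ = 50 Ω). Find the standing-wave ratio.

VSWR ≈ 5.04

Γ = (Z_L − Z_0)/(Z_L + Z_0) = (30.6 + j110)/(130.6 + j110)
|Γ| = 114/171 = 0.669
VSWR = (1 + |Γ|)/(1 − |Γ|) = 1.67/0.331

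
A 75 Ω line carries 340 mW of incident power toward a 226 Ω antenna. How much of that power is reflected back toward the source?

Γ = (226 − 75)/(226 + 75) = 0.502
|Γ|² = 0.252
P_refl = |Γ|²·P_inc = 85.6 mW, P_del = (1 − |Γ|²)·P_inc = 254 mW

P_reflected ≈ 85.6 mW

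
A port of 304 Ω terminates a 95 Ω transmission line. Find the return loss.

RL ≈ 5.62 dB

Γ = (304 − 95)/(304 + 95) = 0.524
RL = −20·log₁₀|Γ| = −20·log₁₀(0.524)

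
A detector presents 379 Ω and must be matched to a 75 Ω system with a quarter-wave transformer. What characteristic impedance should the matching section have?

Z_qwt = √(Z_0·R_L) = √(75 × 379) = √28420

Z_qwt ≈ 169 Ω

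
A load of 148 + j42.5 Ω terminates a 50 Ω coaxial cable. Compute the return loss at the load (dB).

Γ = (98 + j42.5)/(198 + j42.5), |Γ| = 0.527
RL = −20·log₁₀|Γ| = −20·log₁₀(0.527)

RL ≈ 5.56 dB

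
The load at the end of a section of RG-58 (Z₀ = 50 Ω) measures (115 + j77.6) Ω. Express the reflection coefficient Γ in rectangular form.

Γ ≈ 0.504 + j0.233

Γ = (Z_L − Z_0)/(Z_L + Z_0) = (65 + j77.6)/(165 + j77.6)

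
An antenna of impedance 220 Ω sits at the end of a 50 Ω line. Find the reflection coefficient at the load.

Γ = 0.63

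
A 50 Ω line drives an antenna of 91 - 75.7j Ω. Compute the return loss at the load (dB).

Γ = (41 − j75.7)/(141 − j75.7), |Γ| = 0.538
RL = −20·log₁₀|Γ| = −20·log₁₀(0.538)

RL ≈ 5.39 dB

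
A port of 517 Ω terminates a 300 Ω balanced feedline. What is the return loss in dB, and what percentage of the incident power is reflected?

RL ≈ 11.5 dB; 7.05% of incident power reflected

Γ = (517 − 300)/(517 + 300) = 0.266
RL = −20·log₁₀(0.266) = 11.5 dB
P_refl/P_inc = |Γ|² = 0.0705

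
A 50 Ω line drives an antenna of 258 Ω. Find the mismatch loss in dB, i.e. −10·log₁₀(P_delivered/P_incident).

Γ = (258 − 50)/(258 + 50) = 0.675
|Γ|² = 0.456, so P_del/P_inc = 1 − |Γ|² = 0.544
ML = −10·log₁₀(1 − |Γ|²)

mismatch loss ≈ 2.64 dB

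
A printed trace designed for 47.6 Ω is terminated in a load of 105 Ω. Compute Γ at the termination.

Γ = (Z_L − Z_0)/(Z_L + Z_0) = (105 − 47.6)/(105 + 47.6) = 57.4/152.6

Γ = 0.376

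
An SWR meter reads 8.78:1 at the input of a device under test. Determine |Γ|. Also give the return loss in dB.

|Γ| ≈ 0.796; return loss ≈ 1.99 dB

|Γ| = (S − 1)/(S + 1) = (8.78 − 1)/(8.78 + 1) = 7.78/9.78
RL = −20·log₁₀|Γ| = −20·log₁₀(0.796)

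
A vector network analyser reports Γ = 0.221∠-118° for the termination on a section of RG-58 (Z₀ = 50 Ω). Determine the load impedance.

Z_L ≈ 37.9 − j15.5 Ω

Z_L = Z_0·(1 + Γ)/(1 − Γ) = 50·(0.896 − j0.195)/(1.1 + j0.195)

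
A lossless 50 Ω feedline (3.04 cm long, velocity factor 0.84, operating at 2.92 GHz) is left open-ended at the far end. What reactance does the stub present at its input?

λ = v/f = 0.84·c / 2.92 GHz = 0.0863 m
βl = 2π·l/λ = 2π × 0.352 = 127°
tan(βl) = -1.34
For an open-ended stub, Z_in = −jZ_0·cot(βl) = −jZ_0/tan(βl)

X_in ≈ 37.4 Ω (inductive)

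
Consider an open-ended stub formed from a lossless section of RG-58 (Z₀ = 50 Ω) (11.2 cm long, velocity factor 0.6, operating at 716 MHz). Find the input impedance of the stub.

Z_in ≈ +j140 Ω

λ = v/f = 0.6·c / 716 MHz = 0.251 m
βl = 2π·l/λ = 2π × 0.446 = 160°
tan(βl) = -0.356
For an open-ended stub, Z_in = −jZ_0·cot(βl) = −jZ_0/tan(βl)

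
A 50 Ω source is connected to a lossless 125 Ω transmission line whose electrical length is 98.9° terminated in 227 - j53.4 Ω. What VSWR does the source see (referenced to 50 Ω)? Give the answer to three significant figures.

tan(βl) = -6.39
Z_in = Z_0·(Z_L + jZ_0·tanβl)/(Z_0 + jZ_L·tanβl) = 69 + j29.9 Ω
Γ_s = (Z_in − Z_s)/(Z_in + Z_s) = (19 + j29.9)/(119 + j29.9), |Γ_s| = 0.288
VSWR = (1 + |Γ_s|)/(1 − |Γ_s|)

VSWR ≈ 1.81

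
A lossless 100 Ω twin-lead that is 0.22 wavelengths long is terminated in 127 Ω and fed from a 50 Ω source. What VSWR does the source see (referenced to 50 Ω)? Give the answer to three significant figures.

βl = 2π × 0.22 = 79.2°
tan(βl) = 5.24
Z_in = Z_0·(Z_L + jZ_0·tanβl)/(Z_0 + jZ_L·tanβl) = 79.8 − j7.09 Ω
Γ_s = (Z_in − Z_s)/(Z_in + Z_s) = (29.8 − j7.09)/(130 − j7.09), |Γ_s| = 0.236
VSWR = (1 + |Γ_s|)/(1 − |Γ_s|)

VSWR ≈ 1.62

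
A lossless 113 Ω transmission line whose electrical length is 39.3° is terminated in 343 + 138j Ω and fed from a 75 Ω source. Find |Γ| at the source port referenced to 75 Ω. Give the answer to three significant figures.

tan(βl) = 0.818
Z_in = Z_0·(Z_L + jZ_0·tanβl)/(Z_0 + jZ_L·tanβl) = 92.8 − j138 Ω
Γ_s = (Z_in − Z_s)/(Z_in + Z_s) = (17.8 − j138)/(168 − j138), |Γ_s| = 0.641

|Γ| ≈ 0.641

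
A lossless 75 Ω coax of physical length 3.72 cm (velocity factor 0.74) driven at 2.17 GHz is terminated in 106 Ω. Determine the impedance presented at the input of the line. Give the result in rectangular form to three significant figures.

λ = v/f = 0.74·c / 2.17 GHz = 0.102 m
βl = 2π·l/λ = 2π × 0.364 = 131°
tan(βl) = tan(131°) = -1.15
Z_in = Z_0·(Z_L + jZ_0·tanβl)/(Z_0 + jZ_L·tanβl)
     = 75·(106 − j86.6)/(75 − j122)

Z_in ≈ 67.5 + j23.6 Ω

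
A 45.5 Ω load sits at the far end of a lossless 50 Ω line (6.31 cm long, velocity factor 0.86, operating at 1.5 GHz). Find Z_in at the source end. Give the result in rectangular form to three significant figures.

Z_in ≈ 50.3 − j4.72 Ω

λ = v/f = 0.86·c / 1.5 GHz = 0.172 m
βl = 2π·l/λ = 2π × 0.367 = 132°
tan(βl) = tan(132°) = -1.11
Z_in = Z_0·(Z_L + jZ_0·tanβl)/(Z_0 + jZ_L·tanβl)
     = 50·(45.5 − j55.4)/(50 − j50.4)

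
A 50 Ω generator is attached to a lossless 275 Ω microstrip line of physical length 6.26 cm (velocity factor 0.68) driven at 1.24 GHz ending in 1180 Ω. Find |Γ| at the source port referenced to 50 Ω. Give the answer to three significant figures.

|Γ| ≈ 0.862

λ = v/f = 0.68·c / 1.24 GHz = 0.165 m
βl = 2π·l/λ = 2π × 0.381 = 137°
tan(βl) = -0.933
Z_in = Z_0·(Z_L + jZ_0·tanβl)/(Z_0 + jZ_L·tanβl) = 130 + j262 Ω
Γ_s = (Z_in − Z_s)/(Z_in + Z_s) = (79.6 + j262)/(180 + j262), |Γ_s| = 0.862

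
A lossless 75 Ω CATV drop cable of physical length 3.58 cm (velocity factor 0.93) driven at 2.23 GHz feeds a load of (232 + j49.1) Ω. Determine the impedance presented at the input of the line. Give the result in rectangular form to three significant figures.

Z_in ≈ 23.6 + j10.6 Ω

λ = v/f = 0.93·c / 2.23 GHz = 0.125 m
βl = 2π·l/λ = 2π × 0.286 = 103°
tan(βl) = tan(103°) = -4.33
Z_in = Z_0·(Z_L + jZ_0·tanβl)/(Z_0 + jZ_L·tanβl)
     = 75·(232 − j275)/(287 − j1000)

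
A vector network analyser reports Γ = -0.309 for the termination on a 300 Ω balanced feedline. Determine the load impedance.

Z_L = Z_0·(1 + Γ)/(1 − Γ) = 300·(0.691)/(1.31)

Z_L ≈ 158 Ω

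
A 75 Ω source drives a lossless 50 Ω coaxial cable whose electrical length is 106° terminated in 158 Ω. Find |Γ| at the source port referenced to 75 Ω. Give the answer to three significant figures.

|Γ| ≈ 0.64

tan(βl) = -3.49
Z_in = Z_0·(Z_L + jZ_0·tanβl)/(Z_0 + jZ_L·tanβl) = 17 + j12.8 Ω
Γ_s = (Z_in − Z_s)/(Z_in + Z_s) = (-58 + j12.8)/(92 + j12.8), |Γ_s| = 0.64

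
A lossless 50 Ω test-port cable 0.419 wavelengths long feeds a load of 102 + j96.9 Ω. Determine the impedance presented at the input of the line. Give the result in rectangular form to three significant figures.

βl = 2π × 0.419 = 151°
tan(βl) = tan(151°) = -0.558
Z_in = Z_0·(Z_L + jZ_0·tanβl)/(Z_0 + jZ_L·tanβl)
     = 50·(102 + j69)/(104 − j56.9)

Z_in ≈ 23.8 + j46.2 Ω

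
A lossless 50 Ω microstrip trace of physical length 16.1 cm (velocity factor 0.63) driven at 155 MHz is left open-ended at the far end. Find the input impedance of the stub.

λ = v/f = 0.63·c / 155 MHz = 1.22 m
βl = 2π·l/λ = 2π × 0.132 = 47.5°
tan(βl) = 1.09
For an open-ended stub, Z_in = −jZ_0·cot(βl) = −jZ_0/tan(βl)

Z_in ≈ −j45.8 Ω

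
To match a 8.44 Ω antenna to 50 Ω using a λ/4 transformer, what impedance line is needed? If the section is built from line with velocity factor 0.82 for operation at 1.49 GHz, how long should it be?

Z_qwt ≈ 20.5 Ω; length ≈ 4.13 cm

Z_qwt = √(Z_0·R_L) = √(50 × 8.44) = √422
λ = 0.82·c/f = 0.165 m, so l = λ/4 = 0.0413 m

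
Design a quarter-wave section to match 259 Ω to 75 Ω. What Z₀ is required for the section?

Z_qwt = √(Z_0·R_L) = √(75 × 259) = √19420

Z_qwt ≈ 139 Ω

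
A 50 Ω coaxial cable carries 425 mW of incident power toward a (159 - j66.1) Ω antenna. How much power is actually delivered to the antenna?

|Γ| = |(109 − j66.1)/(209 − j66.1)| = 0.582
|Γ|² = 0.338
P_refl = |Γ|²·P_inc = 144 mW, P_del = (1 − |Γ|²)·P_inc = 281 mW

P_delivered ≈ 281 mW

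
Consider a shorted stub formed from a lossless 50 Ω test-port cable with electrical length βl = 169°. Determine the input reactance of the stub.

X_in ≈ -9.72 Ω (capacitive)

tan(βl) = -0.194
For a shorted stub, Z_in = jZ_0·tan(βl)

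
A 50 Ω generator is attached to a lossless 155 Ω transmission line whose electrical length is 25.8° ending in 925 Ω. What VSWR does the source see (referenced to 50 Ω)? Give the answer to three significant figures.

tan(βl) = 0.483
Z_in = Z_0·(Z_L + jZ_0·tanβl)/(Z_0 + jZ_L·tanβl) = 122 − j278 Ω
Γ_s = (Z_in − Z_s)/(Z_in + Z_s) = (72.4 − j278)/(172 − j278), |Γ_s| = 0.878
VSWR = (1 + |Γ_s|)/(1 − |Γ_s|)

VSWR ≈ 15.4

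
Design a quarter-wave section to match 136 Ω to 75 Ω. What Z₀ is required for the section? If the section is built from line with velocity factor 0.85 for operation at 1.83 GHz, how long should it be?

Z_qwt ≈ 101 Ω; length ≈ 3.48 cm

Z_qwt = √(Z_0·R_L) = √(75 × 136) = √10200
λ = 0.85·c/f = 0.139 m, so l = λ/4 = 0.0348 m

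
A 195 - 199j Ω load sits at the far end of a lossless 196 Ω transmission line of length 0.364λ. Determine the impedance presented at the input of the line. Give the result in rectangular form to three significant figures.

βl = 2π × 0.364 = 131°
tan(βl) = tan(131°) = -1.15
Z_in = Z_0·(Z_L + jZ_0·tanβl)/(Z_0 + jZ_L·tanβl)
     = 196·(195 − j424)/(-32.6 − j224)

Z_in ≈ 339 + j220 Ω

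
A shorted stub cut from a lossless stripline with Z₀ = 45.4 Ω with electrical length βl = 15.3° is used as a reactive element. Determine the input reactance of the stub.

tan(βl) = 0.274
For a shorted stub, Z_in = jZ_0·tan(βl)

X_in ≈ 12.4 Ω (inductive)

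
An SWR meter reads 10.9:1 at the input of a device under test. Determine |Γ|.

|Γ| ≈ 0.832

|Γ| = (S − 1)/(S + 1) = (10.9 − 1)/(10.9 + 1) = 9.9/11.9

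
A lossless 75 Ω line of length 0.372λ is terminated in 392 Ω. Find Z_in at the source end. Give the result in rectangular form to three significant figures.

βl = 2π × 0.372 = 134°
tan(βl) = tan(134°) = -1.04
Z_in = Z_0·(Z_L + jZ_0·tanβl)/(Z_0 + jZ_L·tanβl)
     = 75·(392 − j77.9)/(75 − j407)

Z_in ≈ 26.7 + j67.3 Ω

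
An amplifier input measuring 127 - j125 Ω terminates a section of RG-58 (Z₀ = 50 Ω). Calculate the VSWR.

Γ = (Z_L − Z_0)/(Z_L + Z_0) = (77 − j125)/(177 − j125)
|Γ| = 147/217 = 0.678
VSWR = (1 + |Γ|)/(1 − |Γ|) = 1.68/0.322

VSWR ≈ 5.2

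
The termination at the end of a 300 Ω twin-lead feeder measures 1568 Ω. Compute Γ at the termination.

Γ = (Z_L − Z_0)/(Z_L + Z_0) = (1568 − 300)/(1568 + 300) = 1268/1868

Γ = 0.679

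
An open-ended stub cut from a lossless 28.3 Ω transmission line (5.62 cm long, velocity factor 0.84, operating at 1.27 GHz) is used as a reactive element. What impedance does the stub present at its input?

Z_in ≈ +j6 Ω

λ = v/f = 0.84·c / 1.27 GHz = 0.198 m
βl = 2π·l/λ = 2π × 0.283 = 102°
tan(βl) = -4.72
For an open-ended stub, Z_in = −jZ_0·cot(βl) = −jZ_0/tan(βl)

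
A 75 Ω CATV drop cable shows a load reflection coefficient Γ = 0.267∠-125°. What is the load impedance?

Z_L = Z_0·(1 + Γ)/(1 − Γ) = 75·(0.847 − j0.219)/(1.15 + j0.219)

Z_L ≈ 50.6 − j23.8 Ω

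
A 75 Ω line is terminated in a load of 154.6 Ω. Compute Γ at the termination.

Γ = 0.347

Γ = (Z_L − Z_0)/(Z_L + Z_0) = (154.6 − 75)/(154.6 + 75) = 79.6/229.6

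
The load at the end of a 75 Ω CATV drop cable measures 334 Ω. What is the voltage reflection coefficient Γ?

Γ = 0.633

Γ = (Z_L − Z_0)/(Z_L + Z_0) = (334 − 75)/(334 + 75) = 259/409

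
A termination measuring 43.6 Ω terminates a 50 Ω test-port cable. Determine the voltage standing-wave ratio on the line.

VSWR ≈ 1.15

Γ = (43.6 − 50)/(43.6 + 50) = -0.0684
VSWR = (1 + 0.0684)/(1 − 0.0684)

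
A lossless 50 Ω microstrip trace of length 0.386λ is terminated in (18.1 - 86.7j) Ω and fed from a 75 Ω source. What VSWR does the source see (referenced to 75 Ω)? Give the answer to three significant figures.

VSWR ≈ 7.96

βl = 2π × 0.386 = 139°
tan(βl) = -0.871
Z_in = Z_0·(Z_L + jZ_0·tanβl)/(Z_0 + jZ_L·tanβl) = 88.7 + j201 Ω
Γ_s = (Z_in − Z_s)/(Z_in + Z_s) = (13.7 + j201)/(164 + j201), |Γ_s| = 0.777
VSWR = (1 + |Γ_s|)/(1 − |Γ_s|)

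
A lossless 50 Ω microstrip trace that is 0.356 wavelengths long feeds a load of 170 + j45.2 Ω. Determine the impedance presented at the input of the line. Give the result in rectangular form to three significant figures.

βl = 2π × 0.356 = 128°
tan(βl) = tan(128°) = -1.27
Z_in = Z_0·(Z_L + jZ_0·tanβl)/(Z_0 + jZ_L·tanβl)
     = 50·(170 − j18.4)/(108 − j216)

Z_in ≈ 19.1 + j29.8 Ω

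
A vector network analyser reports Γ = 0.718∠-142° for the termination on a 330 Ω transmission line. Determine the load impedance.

Z_L ≈ 60.4 − j110 Ω

Z_L = Z_0·(1 + Γ)/(1 − Γ) = 330·(0.434 − j0.442)/(1.57 + j0.442)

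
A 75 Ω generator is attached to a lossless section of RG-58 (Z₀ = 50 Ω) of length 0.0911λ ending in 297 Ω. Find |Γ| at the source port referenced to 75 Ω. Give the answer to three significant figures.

|Γ| ≈ 0.689

βl = 2π × 0.0911 = 32.8°
tan(βl) = 0.644
Z_in = Z_0·(Z_L + jZ_0·tanβl)/(Z_0 + jZ_L·tanβl) = 26.9 − j70.6 Ω
Γ_s = (Z_in − Z_s)/(Z_in + Z_s) = (-48.1 − j70.6)/(102 − j70.6), |Γ_s| = 0.689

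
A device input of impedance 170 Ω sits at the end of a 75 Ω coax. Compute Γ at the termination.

Γ = (Z_L − Z_0)/(Z_L + Z_0) = (170 − 75)/(170 + 75) = 95/245

Γ = 0.388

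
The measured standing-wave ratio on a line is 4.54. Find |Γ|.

|Γ| = (S − 1)/(S + 1) = (4.54 − 1)/(4.54 + 1) = 3.54/5.54

|Γ| ≈ 0.639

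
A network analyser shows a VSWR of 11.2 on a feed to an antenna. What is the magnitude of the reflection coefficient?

|Γ| = (S − 1)/(S + 1) = (11.2 − 1)/(11.2 + 1) = 10.2/12.2

|Γ| ≈ 0.836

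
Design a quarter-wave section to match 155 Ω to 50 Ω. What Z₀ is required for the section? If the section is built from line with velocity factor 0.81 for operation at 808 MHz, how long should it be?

Z_qwt = √(Z_0·R_L) = √(50 × 155) = √7750
λ = 0.81·c/f = 0.301 m, so l = λ/4 = 0.0752 m

Z_qwt ≈ 88 Ω; length ≈ 7.52 cm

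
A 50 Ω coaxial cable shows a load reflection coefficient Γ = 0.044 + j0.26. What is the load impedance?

Z_L = Z_0·(1 + Γ)/(1 − Γ) = 50·(1.04 + j0.26)/(0.956 − j0.26)

Z_L ≈ 47.4 + j26.5 Ω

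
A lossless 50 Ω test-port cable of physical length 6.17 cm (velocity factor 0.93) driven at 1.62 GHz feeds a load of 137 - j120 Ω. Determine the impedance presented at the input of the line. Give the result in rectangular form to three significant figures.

λ = v/f = 0.93·c / 1.62 GHz = 0.172 m
βl = 2π·l/λ = 2π × 0.358 = 129°
tan(βl) = tan(129°) = -1.24
Z_in = Z_0·(Z_L + jZ_0·tanβl)/(Z_0 + jZ_L·tanβl)
     = 50·(137 − j182)/(-98.3 − j169)

Z_in ≈ 22.6 + j53.6 Ω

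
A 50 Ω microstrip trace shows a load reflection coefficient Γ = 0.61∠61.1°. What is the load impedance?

Z_L ≈ 40.1 + j68.2 Ω

Z_L = Z_0·(1 + Γ)/(1 − Γ) = 50·(1.29 + j0.534)/(0.705 − j0.534)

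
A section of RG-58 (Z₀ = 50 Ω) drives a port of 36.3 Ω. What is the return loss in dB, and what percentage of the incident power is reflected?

Γ = (36.3 − 50)/(36.3 + 50) = -0.159
RL = −20·log₁₀(0.159) = 16 dB
P_refl/P_inc = |Γ|² = 0.0252

RL ≈ 16 dB; 2.52% of incident power reflected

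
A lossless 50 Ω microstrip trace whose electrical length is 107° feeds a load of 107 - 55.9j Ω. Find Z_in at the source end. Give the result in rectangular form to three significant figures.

Z_in ≈ 22.3 + j23.8 Ω

tan(βl) = tan(107°) = -3.27
Z_in = Z_0·(Z_L + jZ_0·tanβl)/(Z_0 + jZ_L·tanβl)
     = 50·(107 − j219)/(-133 − j350)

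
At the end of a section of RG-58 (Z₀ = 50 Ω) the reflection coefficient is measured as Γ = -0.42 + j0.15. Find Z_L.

Z_L = Z_0·(1 + Γ)/(1 − Γ) = 50·(0.58 + j0.15)/(1.42 − j0.15)

Z_L ≈ 19.6 + j7.36 Ω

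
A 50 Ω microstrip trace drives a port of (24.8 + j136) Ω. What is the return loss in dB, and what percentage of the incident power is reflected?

Γ = (-25.2 + j136)/(74.8 + j136), |Γ| = 0.891
RL = −20·log₁₀(0.891) = 1 dB
P_refl/P_inc = |Γ|² = 0.794

RL ≈ 1 dB; 79.4% of incident power reflected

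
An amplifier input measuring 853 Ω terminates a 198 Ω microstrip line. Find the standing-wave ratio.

For a purely resistive load, VSWR = R_L/Z_0 or Z_0/R_L (whichever > 1) = 853/198

VSWR ≈ 4.31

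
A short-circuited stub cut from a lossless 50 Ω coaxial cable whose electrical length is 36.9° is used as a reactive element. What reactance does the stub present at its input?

tan(βl) = 0.751
For a short-circuited stub, Z_in = jZ_0·tan(βl)

X_in ≈ 37.5 Ω (inductive)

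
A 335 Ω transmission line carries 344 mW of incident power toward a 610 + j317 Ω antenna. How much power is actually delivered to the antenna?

P_delivered ≈ 283 mW

|Γ| = |(275 + j317)/(945 + j317)| = 0.421
|Γ|² = 0.177
P_refl = |Γ|²·P_inc = 61 mW, P_del = (1 − |Γ|²)·P_inc = 283 mW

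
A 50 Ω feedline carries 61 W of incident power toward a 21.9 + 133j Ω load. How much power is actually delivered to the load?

|Γ| = |(-28.1 + j133)/(71.9 + j133)| = 0.899
|Γ|² = 0.808
P_refl = |Γ|²·P_inc = 49.3 W, P_del = (1 − |Γ|²)·P_inc = 11.7 W

P_delivered ≈ 11.7 W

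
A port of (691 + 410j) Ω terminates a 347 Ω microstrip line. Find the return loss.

Γ = (344 + j410)/(1038 + j410), |Γ| = 0.48
RL = −20·log₁₀|Γ| = −20·log₁₀(0.48)

RL ≈ 6.38 dB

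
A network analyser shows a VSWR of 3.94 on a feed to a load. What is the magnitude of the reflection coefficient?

|Γ| ≈ 0.595

|Γ| = (S − 1)/(S + 1) = (3.94 − 1)/(3.94 + 1) = 2.94/4.94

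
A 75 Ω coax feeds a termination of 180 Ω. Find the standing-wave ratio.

For a purely resistive load, VSWR = R_L/Z_0 or Z_0/R_L (whichever > 1) = 180/75

VSWR ≈ 2.4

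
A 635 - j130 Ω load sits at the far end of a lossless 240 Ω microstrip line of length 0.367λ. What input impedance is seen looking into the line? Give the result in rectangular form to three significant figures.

βl = 2π × 0.367 = 132°
tan(βl) = tan(132°) = -1.11
Z_in = Z_0·(Z_L + jZ_0·tanβl)/(Z_0 + jZ_L·tanβl)
     = 240·(635 − j395)/(96.2 − j702)

Z_in ≈ 162 + j195 Ω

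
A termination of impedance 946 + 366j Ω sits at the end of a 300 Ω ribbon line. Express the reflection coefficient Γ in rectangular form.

Γ = (Z_L − Z_0)/(Z_L + Z_0) = (646 + j366)/(1246 + j366)

Γ ≈ 0.557 + j0.13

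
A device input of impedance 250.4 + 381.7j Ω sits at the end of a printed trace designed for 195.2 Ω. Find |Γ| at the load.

|Γ| ≈ 0.657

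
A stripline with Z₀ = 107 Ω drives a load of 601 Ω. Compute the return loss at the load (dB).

RL ≈ 3.13 dB

Γ = (601 − 107)/(601 + 107) = 0.698
RL = −20·log₁₀|Γ| = −20·log₁₀(0.698)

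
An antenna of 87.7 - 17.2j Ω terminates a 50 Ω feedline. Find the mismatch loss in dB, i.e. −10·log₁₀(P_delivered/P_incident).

mismatch loss ≈ 0.406 dB

Γ = (37.7 − j17.2)/(137.7 − j17.2), |Γ| = 0.299
|Γ|² = 0.0892, so P_del/P_inc = 1 − |Γ|² = 0.911
ML = −10·log₁₀(1 − |Γ|²)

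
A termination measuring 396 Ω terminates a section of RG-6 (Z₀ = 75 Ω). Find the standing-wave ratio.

VSWR ≈ 5.28

Γ = (396 − 75)/(396 + 75) = 0.682
VSWR = (1 + 0.682)/(1 − 0.682)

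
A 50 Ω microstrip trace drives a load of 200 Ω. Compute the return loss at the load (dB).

Γ = (200 − 50)/(200 + 50) = 0.6
RL = −20·log₁₀|Γ| = −20·log₁₀(0.6)

RL ≈ 4.44 dB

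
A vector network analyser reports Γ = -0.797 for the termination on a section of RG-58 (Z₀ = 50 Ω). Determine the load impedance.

Z_L = Z_0·(1 + Γ)/(1 − Γ) = 50·(0.203)/(1.8)

Z_L ≈ 5.65 Ω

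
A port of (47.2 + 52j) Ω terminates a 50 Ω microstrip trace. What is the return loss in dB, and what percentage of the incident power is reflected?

Γ = (-2.8 + j52)/(97.2 + j52), |Γ| = 0.472
RL = −20·log₁₀(0.472) = 6.51 dB
P_refl/P_inc = |Γ|² = 0.223

RL ≈ 6.51 dB; 22.3% of incident power reflected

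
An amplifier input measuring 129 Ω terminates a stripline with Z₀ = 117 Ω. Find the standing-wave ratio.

VSWR ≈ 1.1

For a purely resistive load, VSWR = R_L/Z_0 or Z_0/R_L (whichever > 1) = 129/117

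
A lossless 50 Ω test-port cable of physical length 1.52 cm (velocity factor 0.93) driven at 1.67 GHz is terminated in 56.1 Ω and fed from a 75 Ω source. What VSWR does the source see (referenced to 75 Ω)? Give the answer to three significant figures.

VSWR ≈ 1.45

λ = v/f = 0.93·c / 1.67 GHz = 0.167 m
βl = 2π·l/λ = 2π × 0.091 = 32.8°
tan(βl) = 0.643
Z_in = Z_0·(Z_L + jZ_0·tanβl)/(Z_0 + jZ_L·tanβl) = 52.1 − j5.47 Ω
Γ_s = (Z_in − Z_s)/(Z_in + Z_s) = (-22.9 − j5.47)/(127 − j5.47), |Γ_s| = 0.185
VSWR = (1 + |Γ_s|)/(1 − |Γ_s|)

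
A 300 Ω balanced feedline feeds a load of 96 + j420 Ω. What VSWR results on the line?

Γ = (Z_L − Z_0)/(Z_L + Z_0) = (-204 + j420)/(396 + j420)
|Γ| = 467/577 = 0.809
VSWR = (1 + |Γ|)/(1 − |Γ|) = 1.81/0.191

VSWR ≈ 9.46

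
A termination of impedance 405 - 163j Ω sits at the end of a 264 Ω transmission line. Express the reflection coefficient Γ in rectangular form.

Γ = (Z_L − Z_0)/(Z_L + Z_0) = (141 − j163)/(669 − j163)

Γ ≈ 0.255 − j0.182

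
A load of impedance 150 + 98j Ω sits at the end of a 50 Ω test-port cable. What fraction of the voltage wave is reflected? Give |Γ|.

|Γ| ≈ 0.629

Γ = (Z_L − Z_0)/(Z_L + Z_0) = (100 + j98)/(200 + j98)
|Γ| = 140/223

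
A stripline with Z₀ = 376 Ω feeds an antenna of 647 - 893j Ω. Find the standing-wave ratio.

VSWR ≈ 5.39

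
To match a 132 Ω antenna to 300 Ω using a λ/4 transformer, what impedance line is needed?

Z_qwt = √(Z_0·R_L) = √(300 × 132) = √39600

Z_qwt ≈ 199 Ω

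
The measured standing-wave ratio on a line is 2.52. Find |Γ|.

|Γ| = (S − 1)/(S + 1) = (2.52 − 1)/(2.52 + 1) = 1.52/3.52

|Γ| ≈ 0.432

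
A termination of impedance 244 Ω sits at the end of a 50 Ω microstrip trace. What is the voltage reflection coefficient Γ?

Γ = 0.66

Γ = (Z_L − Z_0)/(Z_L + Z_0) = (244 − 50)/(244 + 50) = 194/294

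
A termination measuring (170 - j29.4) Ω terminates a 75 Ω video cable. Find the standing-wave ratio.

Γ = (Z_L − Z_0)/(Z_L + Z_0) = (95 − j29.4)/(245 − j29.4)
|Γ| = 99.4/247 = 0.403
VSWR = (1 + |Γ|)/(1 − |Γ|) = 1.4/0.597

VSWR ≈ 2.35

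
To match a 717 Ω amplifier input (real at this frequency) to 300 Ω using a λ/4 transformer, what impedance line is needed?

Z_qwt ≈ 464 Ω

Z_qwt = √(Z_0·R_L) = √(300 × 717) = √215100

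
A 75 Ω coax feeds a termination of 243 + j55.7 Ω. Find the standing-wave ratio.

Γ = (Z_L − Z_0)/(Z_L + Z_0) = (168 + j55.7)/(318 + j55.7)
|Γ| = 177/323 = 0.548
VSWR = (1 + |Γ|)/(1 − |Γ|) = 1.55/0.452

VSWR ≈ 3.43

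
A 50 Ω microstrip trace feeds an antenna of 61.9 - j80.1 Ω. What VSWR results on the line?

VSWR ≈ 3.86

Γ = (Z_L − Z_0)/(Z_L + Z_0) = (11.9 − j80.1)/(111.9 − j80.1)
|Γ| = 81/138 = 0.588
VSWR = (1 + |Γ|)/(1 − |Γ|) = 1.59/0.412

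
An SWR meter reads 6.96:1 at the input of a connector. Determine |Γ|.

|Γ| = (S − 1)/(S + 1) = (6.96 − 1)/(6.96 + 1) = 5.96/7.96

|Γ| ≈ 0.749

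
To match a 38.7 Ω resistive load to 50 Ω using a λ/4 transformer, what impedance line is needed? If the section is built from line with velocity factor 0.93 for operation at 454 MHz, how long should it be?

Z_qwt ≈ 44 Ω; length ≈ 15.4 cm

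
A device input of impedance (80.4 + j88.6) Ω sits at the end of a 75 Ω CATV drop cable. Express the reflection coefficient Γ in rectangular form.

Γ = (Z_L − Z_0)/(Z_L + Z_0) = (5.4 + j88.6)/(155.4 + j88.6)

Γ ≈ 0.272 + j0.415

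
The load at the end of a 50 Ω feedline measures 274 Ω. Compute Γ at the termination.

Γ = 0.691

Γ = (Z_L − Z_0)/(Z_L + Z_0) = (274 − 50)/(274 + 50) = 224/324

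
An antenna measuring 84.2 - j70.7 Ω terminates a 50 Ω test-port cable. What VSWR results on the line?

Γ = (Z_L − Z_0)/(Z_L + Z_0) = (34.2 − j70.7)/(134.2 − j70.7)
|Γ| = 78.5/152 = 0.518
VSWR = (1 + |Γ|)/(1 − |Γ|) = 1.52/0.482

VSWR ≈ 3.15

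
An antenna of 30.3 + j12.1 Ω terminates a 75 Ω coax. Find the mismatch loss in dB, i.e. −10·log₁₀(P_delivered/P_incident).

mismatch loss ≈ 0.92 dB

Γ = (-44.7 + j12.1)/(105.3 + j12.1), |Γ| = 0.437
|Γ|² = 0.191, so P_del/P_inc = 1 − |Γ|² = 0.809
ML = −10·log₁₀(1 − |Γ|²)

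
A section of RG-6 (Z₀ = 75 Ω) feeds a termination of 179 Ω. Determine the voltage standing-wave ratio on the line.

For a purely resistive load, VSWR = R_L/Z_0 or Z_0/R_L (whichever > 1) = 179/75

VSWR ≈ 2.39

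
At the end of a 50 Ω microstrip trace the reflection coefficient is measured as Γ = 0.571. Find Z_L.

Z_L = Z_0·(1 + Γ)/(1 − Γ) = 50·(1.57)/(0.429)

Z_L ≈ 183 Ω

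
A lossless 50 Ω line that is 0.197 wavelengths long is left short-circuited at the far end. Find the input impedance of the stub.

Z_in ≈ +j145 Ω

βl = 2π × 0.197 = 70.9°
tan(βl) = 2.89
For a short-circuited stub, Z_in = jZ_0·tan(βl)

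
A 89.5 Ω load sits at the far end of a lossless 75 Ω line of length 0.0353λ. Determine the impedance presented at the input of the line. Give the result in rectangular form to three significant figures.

βl = 2π × 0.0353 = 12.7°
tan(βl) = tan(12.7°) = 0.226
Z_in = Z_0·(Z_L + jZ_0·tanβl)/(Z_0 + jZ_L·tanβl)
     = 75·(89.5 + j16.9)/(75 + j20.2)

Z_in ≈ 87.7 − j6.69 Ω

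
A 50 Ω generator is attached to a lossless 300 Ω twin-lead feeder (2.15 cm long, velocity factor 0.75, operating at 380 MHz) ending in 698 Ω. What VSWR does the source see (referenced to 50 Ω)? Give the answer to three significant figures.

λ = v/f = 0.75·c / 380 MHz = 0.592 m
βl = 2π·l/λ = 2π × 0.0363 = 13.1°
tan(βl) = 0.232
Z_in = Z_0·(Z_L + jZ_0·tanβl)/(Z_0 + jZ_L·tanβl) = 569 − j238 Ω
Γ_s = (Z_in − Z_s)/(Z_in + Z_s) = (519 − j238)/(619 − j238), |Γ_s| = 0.861
VSWR = (1 + |Γ_s|)/(1 − |Γ_s|)

VSWR ≈ 13.4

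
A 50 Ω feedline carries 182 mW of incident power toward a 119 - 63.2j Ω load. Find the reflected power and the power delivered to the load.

|Γ| = |(69 − j63.2)/(169 − j63.2)| = 0.519
|Γ|² = 0.269
P_refl = |Γ|²·P_inc = 48.9 mW, P_del = (1 − |Γ|²)·P_inc = 133 mW

P_reflected ≈ 48.9 mW; P_delivered ≈ 133 mW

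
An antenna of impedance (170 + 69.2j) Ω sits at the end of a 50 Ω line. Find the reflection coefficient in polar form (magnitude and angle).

Γ ≈ 0.601 ∠ 12.5°

Γ = (Z_L − Z_0)/(Z_L + Z_0) = (120 + j69.2)/(220 + j69.2)
|Γ| = 139/231 = 0.601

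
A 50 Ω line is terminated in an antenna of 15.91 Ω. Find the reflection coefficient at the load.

Γ = -0.517

Γ = (Z_L − Z_0)/(Z_L + Z_0) = (15.91 − 50)/(15.91 + 50) = -34.09/65.91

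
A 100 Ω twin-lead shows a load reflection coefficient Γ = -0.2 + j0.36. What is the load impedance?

Z_L ≈ 52.9 + j45.9 Ω

Z_L = Z_0·(1 + Γ)/(1 − Γ) = 100·(0.8 + j0.36)/(1.2 − j0.36)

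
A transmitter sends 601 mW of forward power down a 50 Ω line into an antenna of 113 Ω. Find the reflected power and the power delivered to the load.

P_reflected ≈ 89.8 mW; P_delivered ≈ 511 mW

Γ = (113 − 50)/(113 + 50) = 0.387
|Γ|² = 0.149
P_refl = |Γ|²·P_inc = 89.8 mW, P_del = (1 − |Γ|²)·P_inc = 511 mW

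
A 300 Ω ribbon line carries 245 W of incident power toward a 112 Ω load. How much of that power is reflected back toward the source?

P_reflected ≈ 51 W

Γ = (112 − 300)/(112 + 300) = -0.456
|Γ|² = 0.208
P_refl = |Γ|²·P_inc = 51 W, P_del = (1 − |Γ|²)·P_inc = 194 W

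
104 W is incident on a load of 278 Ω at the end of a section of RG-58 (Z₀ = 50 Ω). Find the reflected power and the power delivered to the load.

P_reflected ≈ 50.3 W; P_delivered ≈ 53.7 W

Γ = (278 − 50)/(278 + 50) = 0.695
|Γ|² = 0.483
P_refl = |Γ|²·P_inc = 50.3 W, P_del = (1 − |Γ|²)·P_inc = 53.7 W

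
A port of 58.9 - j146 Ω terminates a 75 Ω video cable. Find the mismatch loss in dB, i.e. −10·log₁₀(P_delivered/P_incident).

mismatch loss ≈ 3.47 dB

Γ = (-16.1 − j146)/(133.9 − j146), |Γ| = 0.741
|Γ|² = 0.55, so P_del/P_inc = 1 − |Γ|² = 0.45
ML = −10·log₁₀(1 − |Γ|²)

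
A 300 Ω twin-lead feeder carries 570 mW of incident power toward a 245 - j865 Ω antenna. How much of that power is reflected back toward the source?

P_reflected ≈ 410 mW

|Γ| = |(-55 − j865)/(545 − j865)| = 0.848
|Γ|² = 0.719
P_refl = |Γ|²·P_inc = 410 mW, P_del = (1 − |Γ|²)·P_inc = 160 mW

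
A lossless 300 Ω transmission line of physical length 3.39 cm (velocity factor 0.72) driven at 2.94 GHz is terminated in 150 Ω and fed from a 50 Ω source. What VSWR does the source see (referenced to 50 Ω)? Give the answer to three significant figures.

VSWR ≈ 3.56

λ = v/f = 0.72·c / 2.94 GHz = 0.0735 m
βl = 2π·l/λ = 2π × 0.461 = 166°
tan(βl) = -0.247
Z_in = Z_0·(Z_L + jZ_0·tanβl)/(Z_0 + jZ_L·tanβl) = 157 − j54.8 Ω
Γ_s = (Z_in − Z_s)/(Z_in + Z_s) = (107 − j54.8)/(207 − j54.8), |Γ_s| = 0.561
VSWR = (1 + |Γ_s|)/(1 − |Γ_s|)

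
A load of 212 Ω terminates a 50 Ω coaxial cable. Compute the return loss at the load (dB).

RL ≈ 4.18 dB

Γ = (212 − 50)/(212 + 50) = 0.618
RL = −20·log₁₀|Γ| = −20·log₁₀(0.618)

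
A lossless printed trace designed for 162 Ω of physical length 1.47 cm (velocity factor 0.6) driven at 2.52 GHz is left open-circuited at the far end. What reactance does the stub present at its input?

λ = v/f = 0.6·c / 2.52 GHz = 0.0714 m
βl = 2π·l/λ = 2π × 0.206 = 74.1°
tan(βl) = 3.51
For an open-circuited stub, Z_in = −jZ_0·cot(βl) = −jZ_0/tan(βl)

X_in ≈ -46.2 Ω (capacitive)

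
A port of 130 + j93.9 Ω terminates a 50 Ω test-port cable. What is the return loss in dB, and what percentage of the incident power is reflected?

Γ = (80 + j93.9)/(180 + j93.9), |Γ| = 0.608
RL = −20·log₁₀(0.608) = 4.33 dB
P_refl/P_inc = |Γ|² = 0.369

RL ≈ 4.33 dB; 36.9% of incident power reflected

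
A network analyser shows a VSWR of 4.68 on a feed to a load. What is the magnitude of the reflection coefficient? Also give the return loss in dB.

|Γ| = (S − 1)/(S + 1) = (4.68 − 1)/(4.68 + 1) = 3.68/5.68
RL = −20·log₁₀|Γ| = −20·log₁₀(0.648)

|Γ| ≈ 0.648; return loss ≈ 3.77 dB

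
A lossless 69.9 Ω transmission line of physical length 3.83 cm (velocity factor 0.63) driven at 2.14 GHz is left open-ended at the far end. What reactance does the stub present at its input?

X_in ≈ 158 Ω (inductive)

λ = v/f = 0.63·c / 2.14 GHz = 0.0883 m
βl = 2π·l/λ = 2π × 0.434 = 156°
tan(βl) = -0.443
For an open-ended stub, Z_in = −jZ_0·cot(βl) = −jZ_0/tan(βl)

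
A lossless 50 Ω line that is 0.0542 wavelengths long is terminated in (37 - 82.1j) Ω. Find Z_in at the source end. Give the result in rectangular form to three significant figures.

Z_in ≈ 16.2 − j43.4 Ω

βl = 2π × 0.0542 = 19.5°
tan(βl) = tan(19.5°) = 0.354
Z_in = Z_0·(Z_L + jZ_0·tanβl)/(Z_0 + jZ_L·tanβl)
     = 50·(37 − j64.4)/(79.1 + j13.1)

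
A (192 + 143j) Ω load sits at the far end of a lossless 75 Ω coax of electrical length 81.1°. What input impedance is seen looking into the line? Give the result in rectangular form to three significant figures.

Z_in ≈ 20.5 − j25.7 Ω

tan(βl) = tan(81.1°) = 6.39
Z_in = Z_0·(Z_L + jZ_0·tanβl)/(Z_0 + jZ_L·tanβl)
     = 75·(192 + j622)/(-838 + j1230)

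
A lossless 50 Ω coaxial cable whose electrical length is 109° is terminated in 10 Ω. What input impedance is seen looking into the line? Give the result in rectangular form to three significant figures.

tan(βl) = tan(109°) = -2.9
Z_in = Z_0·(Z_L + jZ_0·tanβl)/(Z_0 + jZ_L·tanβl)
     = 50·(10 − j145)/(50 − j29)

Z_in ≈ 70.5 − j104 Ω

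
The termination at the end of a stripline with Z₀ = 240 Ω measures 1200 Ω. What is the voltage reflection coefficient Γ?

Γ = (Z_L − Z_0)/(Z_L + Z_0) = (1200 − 240)/(1200 + 240) = 960/1440

Γ = 0.667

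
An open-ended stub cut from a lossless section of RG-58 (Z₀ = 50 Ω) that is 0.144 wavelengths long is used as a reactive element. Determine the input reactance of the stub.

X_in ≈ -39.3 Ω (capacitive)

βl = 2π × 0.144 = 51.8°
tan(βl) = 1.27
For an open-ended stub, Z_in = −jZ_0·cot(βl) = −jZ_0/tan(βl)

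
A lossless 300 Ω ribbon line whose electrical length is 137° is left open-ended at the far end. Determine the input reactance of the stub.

X_in ≈ 322 Ω (inductive)

tan(βl) = -0.933
For an open-ended stub, Z_in = −jZ_0·cot(βl) = −jZ_0/tan(βl)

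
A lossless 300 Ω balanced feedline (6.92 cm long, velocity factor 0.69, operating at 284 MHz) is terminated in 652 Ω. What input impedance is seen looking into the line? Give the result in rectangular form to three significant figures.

λ = v/f = 0.69·c / 284 MHz = 0.729 m
βl = 2π·l/λ = 2π × 0.0949 = 34.2°
tan(βl) = tan(34.2°) = 0.679
Z_in = Z_0·(Z_L + jZ_0·tanβl)/(Z_0 + jZ_L·tanβl)
     = 300·(652 + j204)/(300 + j443)

Z_in ≈ 300 − j239 Ω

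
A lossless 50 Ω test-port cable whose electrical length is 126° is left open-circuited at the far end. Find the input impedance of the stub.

Z_in ≈ +j36.3 Ω

tan(βl) = -1.38
For an open-circuited stub, Z_in = −jZ_0·cot(βl) = −jZ_0/tan(βl)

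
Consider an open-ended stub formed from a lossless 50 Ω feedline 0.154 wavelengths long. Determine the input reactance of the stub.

X_in ≈ -34.4 Ω (capacitive)

βl = 2π × 0.154 = 55.4°
tan(βl) = 1.45
For an open-ended stub, Z_in = −jZ_0·cot(βl) = −jZ_0/tan(βl)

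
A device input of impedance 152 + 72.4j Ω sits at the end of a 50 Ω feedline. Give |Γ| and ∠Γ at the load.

Γ = (Z_L − Z_0)/(Z_L + Z_0) = (102 + j72.4)/(202 + j72.4)
|Γ| = 125/215 = 0.583

Γ ≈ 0.583 ∠ 15.6°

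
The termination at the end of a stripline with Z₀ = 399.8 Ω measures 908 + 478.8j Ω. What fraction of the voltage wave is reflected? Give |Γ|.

Γ = (Z_L − Z_0)/(Z_L + Z_0) = (508.2 + j478.8)/(1308 + j478.8)
|Γ| = 698/1390

|Γ| ≈ 0.501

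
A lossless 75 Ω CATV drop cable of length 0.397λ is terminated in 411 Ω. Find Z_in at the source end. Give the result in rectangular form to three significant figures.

Z_in ≈ 35.6 + j90.6 Ω

βl = 2π × 0.397 = 143°
tan(βl) = tan(143°) = -0.756
Z_in = Z_0·(Z_L + jZ_0·tanβl)/(Z_0 + jZ_L·tanβl)
     = 75·(411 − j56.7)/(75 − j311)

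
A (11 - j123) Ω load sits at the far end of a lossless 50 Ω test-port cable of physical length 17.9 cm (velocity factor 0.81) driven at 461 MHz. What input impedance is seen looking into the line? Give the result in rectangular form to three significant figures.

λ = v/f = 0.81·c / 461 MHz = 0.527 m
βl = 2π·l/λ = 2π × 0.34 = 122°
tan(βl) = tan(122°) = -1.58
Z_in = Z_0·(Z_L + jZ_0·tanβl)/(Z_0 + jZ_L·tanβl)
     = 50·(11 − j202)/(-145 − j17.4)

Z_in ≈ 4.53 + j69.2 Ω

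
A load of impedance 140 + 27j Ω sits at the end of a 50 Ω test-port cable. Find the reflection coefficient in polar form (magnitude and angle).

Γ ≈ 0.49 ∠ 8.61°

Γ = (Z_L − Z_0)/(Z_L + Z_0) = (90 + j27)/(190 + j27)
|Γ| = 94/192 = 0.49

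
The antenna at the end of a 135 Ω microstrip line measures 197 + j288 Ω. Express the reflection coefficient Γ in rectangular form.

Γ = (Z_L − Z_0)/(Z_L + Z_0) = (62 + j288)/(332 + j288)

Γ ≈ 0.536 + j0.403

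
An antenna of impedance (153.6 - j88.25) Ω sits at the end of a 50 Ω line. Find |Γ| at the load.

Γ = (Z_L − Z_0)/(Z_L + Z_0) = (103.6 − j88.25)/(203.6 − j88.25)
|Γ| = 136/222

|Γ| ≈ 0.613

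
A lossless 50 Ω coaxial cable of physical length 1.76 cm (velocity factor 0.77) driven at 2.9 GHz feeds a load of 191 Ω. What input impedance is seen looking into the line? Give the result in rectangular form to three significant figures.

λ = v/f = 0.77·c / 2.9 GHz = 0.0797 m
βl = 2π·l/λ = 2π × 0.221 = 79.5°
tan(βl) = tan(79.5°) = 5.42
Z_in = Z_0·(Z_L + jZ_0·tanβl)/(Z_0 + jZ_L·tanβl)
     = 50·(191 + j271)/(50 + j1030)

Z_in ≈ 13.5 − j8.58 Ω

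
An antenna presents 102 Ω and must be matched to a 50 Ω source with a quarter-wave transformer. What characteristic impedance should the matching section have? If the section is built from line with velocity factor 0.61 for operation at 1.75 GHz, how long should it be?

Z_qwt ≈ 71.4 Ω; length ≈ 2.61 cm

Z_qwt = √(Z_0·R_L) = √(50 × 102) = √5100
λ = 0.61·c/f = 0.105 m, so l = λ/4 = 0.0261 m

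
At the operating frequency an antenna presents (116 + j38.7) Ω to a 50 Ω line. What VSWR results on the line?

Γ = (Z_L − Z_0)/(Z_L + Z_0) = (66 + j38.7)/(166 + j38.7)
|Γ| = 76.5/170 = 0.449
VSWR = (1 + |Γ|)/(1 − |Γ|) = 1.45/0.551

VSWR ≈ 2.63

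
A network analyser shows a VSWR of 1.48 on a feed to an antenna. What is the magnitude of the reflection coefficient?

|Γ| = (S − 1)/(S + 1) = (1.48 − 1)/(1.48 + 1) = 0.48/2.48

|Γ| ≈ 0.194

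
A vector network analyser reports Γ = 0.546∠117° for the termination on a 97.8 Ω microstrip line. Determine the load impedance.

Z_L ≈ 38.3 + j53 Ω

Z_L = Z_0·(1 + Γ)/(1 − Γ) = 97.8·(0.752 + j0.486)/(1.25 − j0.486)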